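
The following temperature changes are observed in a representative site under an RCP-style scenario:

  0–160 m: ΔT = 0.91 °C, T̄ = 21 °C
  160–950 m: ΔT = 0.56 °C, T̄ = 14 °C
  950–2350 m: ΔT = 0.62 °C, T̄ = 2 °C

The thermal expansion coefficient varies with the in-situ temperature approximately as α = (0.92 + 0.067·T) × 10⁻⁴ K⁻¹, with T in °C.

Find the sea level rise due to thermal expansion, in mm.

Layer 1: α = (0.92 + 0.067×21)×10⁻⁴ = 2.327×10⁻⁴ K⁻¹
Layer 2: α = (0.92 + 0.067×14)×10⁻⁴ = 1.858×10⁻⁴ K⁻¹
Layer 3: α = (0.92 + 0.067×2)×10⁻⁴ = 1.054×10⁻⁴ K⁻¹
160 × 2.327×10⁻⁴ × 0.91 = 0.03388112 m
1.858×10⁻⁴ × 0.56 × 790 = 0.08219792 m
Layer 3: 1.054×10⁻⁴ × 0.62 × 1400 = 0.0914872 m
Δh = 0.03388112 + 0.08219792 + 0.0914872 = 0.20756624 m ≈ 208 mm

Δh ≈ 208 mm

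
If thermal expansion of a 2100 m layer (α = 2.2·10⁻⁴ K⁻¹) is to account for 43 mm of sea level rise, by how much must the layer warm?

about 0.093 °C

ΔT = Δh/(αH) = 0.043 / (2.2×10⁻⁴ × 2100) ≈ 0.09307 °C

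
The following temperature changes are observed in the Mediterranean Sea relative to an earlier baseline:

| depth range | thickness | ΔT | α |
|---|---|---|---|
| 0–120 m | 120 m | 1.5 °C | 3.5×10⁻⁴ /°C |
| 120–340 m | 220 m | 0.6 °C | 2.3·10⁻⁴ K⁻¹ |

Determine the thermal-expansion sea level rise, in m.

3.5×10⁻⁴ × 1.5 × 120 = 0.06300 m
120–340 m: 0.6 × 220 × 2.3×10⁻⁴ = 0.03036 m
Δh = 0.06300 + 0.03036 = 0.09336 m ≈ 0.093 m

about 0.093 m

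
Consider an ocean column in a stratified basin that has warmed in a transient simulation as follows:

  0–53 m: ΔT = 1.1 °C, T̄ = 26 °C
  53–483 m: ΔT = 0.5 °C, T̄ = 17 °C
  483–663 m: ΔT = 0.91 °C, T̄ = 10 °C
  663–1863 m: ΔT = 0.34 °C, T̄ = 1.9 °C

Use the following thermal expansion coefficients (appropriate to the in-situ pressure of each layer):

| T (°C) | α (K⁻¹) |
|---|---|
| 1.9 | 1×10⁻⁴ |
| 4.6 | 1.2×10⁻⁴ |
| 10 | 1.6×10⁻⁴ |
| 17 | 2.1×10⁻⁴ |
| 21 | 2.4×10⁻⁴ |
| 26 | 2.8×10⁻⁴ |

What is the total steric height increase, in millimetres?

Layer 1 at 26 °C → α = 2.8×10⁻⁴ K⁻¹
Layer 2 at 17 °C → α = 2.1×10⁻⁴ K⁻¹
Layer 3 at 10 °C → α = 1.6×10⁻⁴ K⁻¹
Layer 4 at 1.9 °C → α = 1×10⁻⁴ K⁻¹
0–53 m: 1.1 × 2.8×10⁻⁴ × 53 = 0.016324 m
53–483 m: 2.1×10⁻⁴ × 0.5 × 430 = 0.04515 m
Layer 3: 1.6×10⁻⁴ × 0.91 × 180 = 0.026208 m
Layer 4: 0.34 × 1200 × 1×10⁻⁴ = 0.04080 m
Δh = 0.016324 + 0.04515 + 0.026208 + 0.04080 = 0.128482 m

Δh ≈ 128 mm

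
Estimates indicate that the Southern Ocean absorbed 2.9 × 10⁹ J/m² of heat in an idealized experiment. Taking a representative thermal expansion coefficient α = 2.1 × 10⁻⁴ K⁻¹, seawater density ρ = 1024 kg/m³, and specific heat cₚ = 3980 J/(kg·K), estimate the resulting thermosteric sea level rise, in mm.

about 150 mm

Δh = αQ/(ρcₚ) = 2.1×10⁻⁴ × 2.9×10⁹ / (1024 × 3980) ≈ 0.14943 m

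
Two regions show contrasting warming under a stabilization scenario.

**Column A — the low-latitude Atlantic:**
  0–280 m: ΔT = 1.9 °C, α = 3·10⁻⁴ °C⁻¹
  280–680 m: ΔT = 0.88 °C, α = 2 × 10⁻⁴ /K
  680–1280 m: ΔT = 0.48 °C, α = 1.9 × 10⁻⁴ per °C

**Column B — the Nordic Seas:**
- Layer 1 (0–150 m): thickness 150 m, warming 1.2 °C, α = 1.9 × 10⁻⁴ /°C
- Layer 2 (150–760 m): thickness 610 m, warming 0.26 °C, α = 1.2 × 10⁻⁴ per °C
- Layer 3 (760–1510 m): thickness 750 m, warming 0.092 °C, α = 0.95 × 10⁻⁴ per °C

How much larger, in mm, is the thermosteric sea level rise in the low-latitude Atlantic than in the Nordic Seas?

Δh_A − Δh_B ≈ 225 mm

A Layer 1: 3×10⁻⁴ × 1.9 × 280 = 0.15960 m
A Layer 2: 0.88 × 2×10⁻⁴ × 400 = 0.07040 m
A 1.9×10⁻⁴ × 0.48 × 600 = 0.05472 m
A total: 0.28472 m
B 1.9×10⁻⁴ × 150 × 1.2 = 0.03420 m
B Layer 2: 1.2×10⁻⁴ × 610 × 0.26 = 0.019032 m
B 760–1510 m: 750 × 0.95×10⁻⁴ × 0.092 = 0.006555 m
B total: 0.059787 m
Difference: 0.28472 − 0.059787 = 0.224933 m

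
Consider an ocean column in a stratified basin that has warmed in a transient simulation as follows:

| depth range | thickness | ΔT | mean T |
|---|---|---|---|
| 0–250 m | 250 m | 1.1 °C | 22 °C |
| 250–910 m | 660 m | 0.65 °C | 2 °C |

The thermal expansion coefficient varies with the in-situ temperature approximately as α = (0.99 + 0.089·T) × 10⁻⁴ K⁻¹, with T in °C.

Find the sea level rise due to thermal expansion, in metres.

Layer 1: α = (0.99 + 0.089×22)×10⁻⁴ = 2.948×10⁻⁴ K⁻¹
Layer 2: α = (0.99 + 0.089×2)×10⁻⁴ = 1.168×10⁻⁴ K⁻¹
250 × 2.948×10⁻⁴ × 1.1 = 0.08107 m
1.168×10⁻⁴ × 0.65 × 660 = 0.0501072 m
Δh = 0.08107 + 0.0501072 = 0.1311772 m ≈ 0.131 m

Δh ≈ 0.131 m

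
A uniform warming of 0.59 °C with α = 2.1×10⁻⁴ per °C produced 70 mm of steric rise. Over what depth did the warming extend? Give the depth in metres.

H = Δh/(αΔT) = 0.07 / (2.1×10⁻⁴ × 0.59) ≈ 565.0 m

H ≈ 565 m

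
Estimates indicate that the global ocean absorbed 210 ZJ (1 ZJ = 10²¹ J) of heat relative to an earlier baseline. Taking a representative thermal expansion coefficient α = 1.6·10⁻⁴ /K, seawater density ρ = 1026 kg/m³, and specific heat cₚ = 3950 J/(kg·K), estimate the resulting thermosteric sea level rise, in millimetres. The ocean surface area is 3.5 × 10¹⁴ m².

23.7 mm of thermosteric rise

Per unit area: Q = 210×10²¹ / (3.5×10¹⁴) = 6×10⁸ J/m²
Δh = αQ/(ρcₚ) = 1.6×10⁻⁴ × 6×10⁸ / (1026 × 3950) ≈ 0.023688 m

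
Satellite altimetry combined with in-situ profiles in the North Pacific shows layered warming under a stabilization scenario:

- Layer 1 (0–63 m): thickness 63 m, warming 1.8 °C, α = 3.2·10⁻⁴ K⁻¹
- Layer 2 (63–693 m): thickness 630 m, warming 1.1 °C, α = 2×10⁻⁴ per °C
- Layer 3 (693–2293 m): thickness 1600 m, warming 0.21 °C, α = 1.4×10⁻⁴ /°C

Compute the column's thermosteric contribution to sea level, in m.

Δh ≈ 0.222 m

Layer 1: 1.8 × 3.2×10⁻⁴ × 63 = 0.036288 m
1.1 × 2×10⁻⁴ × 630 = 0.13860 m
Layer 3: 1600 × 1.4×10⁻⁴ × 0.21 = 0.04704 m
Δh = 0.036288 + 0.13860 + 0.04704 = 0.221928 m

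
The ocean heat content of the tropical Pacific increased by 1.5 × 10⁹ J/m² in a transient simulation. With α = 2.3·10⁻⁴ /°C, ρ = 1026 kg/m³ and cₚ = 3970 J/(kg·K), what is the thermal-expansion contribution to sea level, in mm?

Δh = 85 mm

Δh = αQ/(ρcₚ) = 2.3×10⁻⁴ × 1.5×10⁹ / (1026 × 3970) ≈ 0.08470 m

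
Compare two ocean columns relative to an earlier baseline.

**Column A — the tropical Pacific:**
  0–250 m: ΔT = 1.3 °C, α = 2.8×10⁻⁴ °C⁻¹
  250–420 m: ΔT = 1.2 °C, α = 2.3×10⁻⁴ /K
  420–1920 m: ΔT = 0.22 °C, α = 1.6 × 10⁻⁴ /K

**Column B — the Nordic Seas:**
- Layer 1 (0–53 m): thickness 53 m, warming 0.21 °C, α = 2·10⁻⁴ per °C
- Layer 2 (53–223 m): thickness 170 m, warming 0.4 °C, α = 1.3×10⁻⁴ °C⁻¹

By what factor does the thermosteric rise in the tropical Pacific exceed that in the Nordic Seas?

A 0–250 m: 2.8×10⁻⁴ × 250 × 1.3 = 0.09100 m
A 250–420 m: 170 × 2.3×10⁻⁴ × 1.2 = 0.04692 m
A 420–1920 m: 1500 × 0.22 × 1.6×10⁻⁴ = 0.05280 m
A total: 0.19072 m
B Layer 1: 2×10⁻⁴ × 53 × 0.21 = 0.002226 m
B 170 × 1.3×10⁻⁴ × 0.4 = 0.00884 m
B total: 0.011066 m
Ratio: 0.19072 / 0.011066 ≈ 17.23

≈ 17.2×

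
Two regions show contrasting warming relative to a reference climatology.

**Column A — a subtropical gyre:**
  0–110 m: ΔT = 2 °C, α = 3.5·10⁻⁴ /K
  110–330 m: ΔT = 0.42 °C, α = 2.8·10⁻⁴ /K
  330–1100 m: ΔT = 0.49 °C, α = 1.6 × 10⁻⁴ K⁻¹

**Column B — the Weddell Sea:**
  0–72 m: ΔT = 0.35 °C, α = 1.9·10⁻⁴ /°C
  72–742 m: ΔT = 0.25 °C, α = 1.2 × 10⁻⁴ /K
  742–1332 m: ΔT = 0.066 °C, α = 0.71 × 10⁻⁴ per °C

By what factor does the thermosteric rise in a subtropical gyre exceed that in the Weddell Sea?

5.9

A 2 × 110 × 3.5×10⁻⁴ = 0.07700 m
A Layer 2: 2.8×10⁻⁴ × 0.42 × 220 = 0.025872 m
A Layer 3: 0.49 × 770 × 1.6×10⁻⁴ = 0.060368 m
A total: 0.16324 m
B Layer 1: 0.35 × 72 × 1.9×10⁻⁴ = 0.004788 m
B 670 × 0.25 × 1.2×10⁻⁴ = 0.02010 m
B 0.066 × 0.71×10⁻⁴ × 590 = 0.00276474 m
B total: 0.02765274 m
Ratio: 0.16324 / 0.02765274 ≈ 5.903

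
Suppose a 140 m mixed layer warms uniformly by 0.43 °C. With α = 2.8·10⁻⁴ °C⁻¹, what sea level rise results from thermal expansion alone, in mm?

Δh ≈ 16.9 mm

Δh = αΔT·H = 2.8×10⁻⁴ × 0.43 × 140 = 0.016856 m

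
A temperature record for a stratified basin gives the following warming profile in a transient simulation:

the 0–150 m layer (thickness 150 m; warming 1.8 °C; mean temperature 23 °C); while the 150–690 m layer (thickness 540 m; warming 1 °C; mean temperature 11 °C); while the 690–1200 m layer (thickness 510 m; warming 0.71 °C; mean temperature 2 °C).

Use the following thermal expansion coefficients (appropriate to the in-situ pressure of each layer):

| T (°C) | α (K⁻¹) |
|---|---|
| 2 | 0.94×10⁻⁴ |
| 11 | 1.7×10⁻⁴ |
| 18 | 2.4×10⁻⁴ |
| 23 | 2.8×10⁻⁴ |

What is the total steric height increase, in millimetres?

Δh = 201 mm

Layer 1 at 23 °C → α = 2.8×10⁻⁴ K⁻¹
Layer 2 at 11 °C → α = 1.7×10⁻⁴ K⁻¹
Layer 3 at 2 °C → α = 0.94×10⁻⁴ K⁻¹
0–150 m: 150 × 2.8×10⁻⁴ × 1.8 = 0.07560 m
Layer 2: 1 × 1.7×10⁻⁴ × 540 = 0.09180 m
0.71 × 510 × 0.94×10⁻⁴ = 0.0340374 m
Δh = 0.07560 + 0.09180 + 0.0340374 = 0.2014374 m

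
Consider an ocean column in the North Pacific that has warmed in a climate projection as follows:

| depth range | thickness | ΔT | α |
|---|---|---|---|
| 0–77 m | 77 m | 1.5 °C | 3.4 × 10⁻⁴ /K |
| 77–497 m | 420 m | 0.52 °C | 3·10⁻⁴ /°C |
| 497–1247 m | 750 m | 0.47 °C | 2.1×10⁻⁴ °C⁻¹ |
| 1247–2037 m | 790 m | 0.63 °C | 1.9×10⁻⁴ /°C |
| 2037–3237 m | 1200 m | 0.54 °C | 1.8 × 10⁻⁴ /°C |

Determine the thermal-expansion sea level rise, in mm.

Δh ≈ 390 mm

0–77 m: 3.4×10⁻⁴ × 77 × 1.5 = 0.03927 m
Layer 2: 3×10⁻⁴ × 0.52 × 420 = 0.06552 m
Layer 3: 0.47 × 750 × 2.1×10⁻⁴ = 0.074025 m
Layer 4: 790 × 0.63 × 1.9×10⁻⁴ = 0.094563 m
2037–3237 m: 0.54 × 1200 × 1.8×10⁻⁴ = 0.11664 m
Δh = 0.03927 + 0.06552 + 0.074025 + 0.094563 + 0.11664 = 0.390018 m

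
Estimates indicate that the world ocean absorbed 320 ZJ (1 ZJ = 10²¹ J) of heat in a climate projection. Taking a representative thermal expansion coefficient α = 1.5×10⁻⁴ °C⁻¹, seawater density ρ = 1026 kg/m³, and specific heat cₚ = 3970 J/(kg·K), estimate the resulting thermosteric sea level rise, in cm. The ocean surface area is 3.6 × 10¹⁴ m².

Per unit area: Q = 320×10²¹ / (3.6×10¹⁴) ≈ 8.889×10⁸ J/m²
Δh = αQ/(ρcₚ) = 1.5×10⁻⁴ × 8.889×10⁸ / (1026 × 3970) ≈ 0.032735 m

Δh = 3.27 cm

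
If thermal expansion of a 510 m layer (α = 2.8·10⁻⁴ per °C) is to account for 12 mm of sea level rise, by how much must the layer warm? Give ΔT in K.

ΔT = Δh/(αH) = 0.012 / (2.8×10⁻⁴ × 510) ≈ 0.08403 K

about 0.0840 K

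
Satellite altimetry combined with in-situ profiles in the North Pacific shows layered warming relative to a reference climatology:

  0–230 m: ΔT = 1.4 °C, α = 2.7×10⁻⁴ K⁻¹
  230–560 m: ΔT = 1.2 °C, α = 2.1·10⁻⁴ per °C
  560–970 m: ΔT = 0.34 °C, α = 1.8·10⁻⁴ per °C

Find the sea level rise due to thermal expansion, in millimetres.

about 195 mm

Layer 1: 1.4 × 2.7×10⁻⁴ × 230 = 0.08694 m
230–560 m: 2.1×10⁻⁴ × 1.2 × 330 = 0.08316 m
Layer 3: 0.34 × 1.8×10⁻⁴ × 410 = 0.025092 m
Δh = 0.08694 + 0.08316 + 0.025092 = 0.195192 m ≈ 195 mm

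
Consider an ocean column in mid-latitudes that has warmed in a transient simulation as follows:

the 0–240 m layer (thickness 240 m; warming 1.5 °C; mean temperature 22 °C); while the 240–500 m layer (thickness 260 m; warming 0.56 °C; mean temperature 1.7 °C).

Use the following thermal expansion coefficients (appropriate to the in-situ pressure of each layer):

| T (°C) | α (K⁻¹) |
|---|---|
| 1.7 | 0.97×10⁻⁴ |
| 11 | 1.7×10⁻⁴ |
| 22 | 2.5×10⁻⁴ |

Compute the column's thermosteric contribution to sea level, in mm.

Layer 1 at 22 °C → α = 2.5×10⁻⁴ K⁻¹
Layer 2 at 1.7 °C → α = 0.97×10⁻⁴ K⁻¹
1.5 × 2.5×10⁻⁴ × 240 = 0.09000 m
0.56 × 0.97×10⁻⁴ × 260 = 0.0141232 m
Δh = 0.09000 + 0.0141232 = 0.1041232 m

Δh = 104 mm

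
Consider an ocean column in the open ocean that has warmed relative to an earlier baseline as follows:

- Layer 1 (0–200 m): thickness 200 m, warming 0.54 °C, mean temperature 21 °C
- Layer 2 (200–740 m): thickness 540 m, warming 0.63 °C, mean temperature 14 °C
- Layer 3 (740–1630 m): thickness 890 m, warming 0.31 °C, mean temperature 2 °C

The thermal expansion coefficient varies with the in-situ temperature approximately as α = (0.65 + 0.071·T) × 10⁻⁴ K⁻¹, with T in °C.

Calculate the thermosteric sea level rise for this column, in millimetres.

Layer 1: α = (0.65 + 0.071×21)×10⁻⁴ = 2.141×10⁻⁴ K⁻¹
Layer 2: α = (0.65 + 0.071×14)×10⁻⁴ = 1.644×10⁻⁴ K⁻¹
Layer 3: α = (0.65 + 0.071×2)×10⁻⁴ = 0.792×10⁻⁴ K⁻¹
Layer 1: 0.54 × 200 × 2.141×10⁻⁴ = 0.0231228 m
540 × 1.644×10⁻⁴ × 0.63 = 0.05592888 m
0.792×10⁻⁴ × 890 × 0.31 = 0.02185128 m
Δh = 0.0231228 + 0.05592888 + 0.02185128 = 0.10090296 m

100 mm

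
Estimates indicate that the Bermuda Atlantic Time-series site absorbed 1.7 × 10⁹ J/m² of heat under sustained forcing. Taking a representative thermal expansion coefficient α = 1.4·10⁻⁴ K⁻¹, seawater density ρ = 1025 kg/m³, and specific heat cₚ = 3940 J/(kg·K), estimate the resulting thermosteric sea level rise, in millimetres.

Δh = 59 mm

Δh = αQ/(ρcₚ) = 1.4×10⁻⁴ × 1.7×10⁹ / (1025 × 3940) ≈ 0.058933 m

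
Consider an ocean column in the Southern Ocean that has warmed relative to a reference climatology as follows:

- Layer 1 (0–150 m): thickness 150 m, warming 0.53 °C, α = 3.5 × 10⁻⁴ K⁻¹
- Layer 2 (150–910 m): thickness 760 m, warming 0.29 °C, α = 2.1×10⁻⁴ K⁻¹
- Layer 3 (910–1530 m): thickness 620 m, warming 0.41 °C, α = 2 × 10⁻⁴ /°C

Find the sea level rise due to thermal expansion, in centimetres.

Layer 1: 3.5×10⁻⁴ × 150 × 0.53 = 0.027825 m
Layer 2: 2.1×10⁻⁴ × 0.29 × 760 = 0.046284 m
620 × 2×10⁻⁴ × 0.41 = 0.05084 m
Δh = 0.027825 + 0.046284 + 0.05084 = 0.124949 m

Δh = 12.5 cm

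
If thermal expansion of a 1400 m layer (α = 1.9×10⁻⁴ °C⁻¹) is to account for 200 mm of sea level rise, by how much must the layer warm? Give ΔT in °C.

ΔT = Δh/(αH) = 0.2 / (1.9×10⁻⁴ × 1400) ≈ 0.7519 °C

0.75 °C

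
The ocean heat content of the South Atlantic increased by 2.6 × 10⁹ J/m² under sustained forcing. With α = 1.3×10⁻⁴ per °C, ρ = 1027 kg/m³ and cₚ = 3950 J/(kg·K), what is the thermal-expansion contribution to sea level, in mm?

83 mm

Δh = αQ/(ρcₚ) = 1.3×10⁻⁴ × 2.6×10⁹ / (1027 × 3950) ≈ 0.08332 m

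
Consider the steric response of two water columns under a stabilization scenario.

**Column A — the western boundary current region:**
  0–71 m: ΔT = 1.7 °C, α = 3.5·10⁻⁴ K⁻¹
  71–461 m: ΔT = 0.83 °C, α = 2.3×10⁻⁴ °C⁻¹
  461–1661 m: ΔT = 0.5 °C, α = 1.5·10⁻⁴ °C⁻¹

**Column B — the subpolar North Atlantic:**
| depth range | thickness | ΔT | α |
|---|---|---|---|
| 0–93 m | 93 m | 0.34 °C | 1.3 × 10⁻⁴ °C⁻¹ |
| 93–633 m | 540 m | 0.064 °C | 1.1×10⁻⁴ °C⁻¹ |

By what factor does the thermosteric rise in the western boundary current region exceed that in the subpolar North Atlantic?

a factor of 26.1

A 1.7 × 3.5×10⁻⁴ × 71 = 0.042245 m
A 71–461 m: 390 × 2.3×10⁻⁴ × 0.83 = 0.074451 m
A Layer 3: 0.5 × 1.5×10⁻⁴ × 1200 = 0.09000 m
A total: 0.206696 m
B 1.3×10⁻⁴ × 93 × 0.34 = 0.0041106 m
B 1.1×10⁻⁴ × 540 × 0.064 = 0.0038016 m
B total: 0.0079122 m
Ratio: 0.206696 / 0.0079122 ≈ 26.12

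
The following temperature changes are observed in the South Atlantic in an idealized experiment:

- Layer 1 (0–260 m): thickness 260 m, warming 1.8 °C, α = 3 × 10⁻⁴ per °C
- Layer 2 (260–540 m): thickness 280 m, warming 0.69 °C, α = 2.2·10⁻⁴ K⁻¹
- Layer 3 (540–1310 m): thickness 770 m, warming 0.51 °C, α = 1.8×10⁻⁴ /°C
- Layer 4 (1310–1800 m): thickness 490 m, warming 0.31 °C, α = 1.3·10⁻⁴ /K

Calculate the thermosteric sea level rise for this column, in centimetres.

27.3 cm of thermosteric rise

0–260 m: 1.8 × 3×10⁻⁴ × 260 = 0.14040 m
260–540 m: 0.69 × 2.2×10⁻⁴ × 280 = 0.042504 m
540–1310 m: 770 × 1.8×10⁻⁴ × 0.51 = 0.070686 m
1310–1800 m: 0.31 × 1.3×10⁻⁴ × 490 = 0.019747 m
Δh = 0.14040 + 0.042504 + 0.070686 + 0.019747 = 0.273337 m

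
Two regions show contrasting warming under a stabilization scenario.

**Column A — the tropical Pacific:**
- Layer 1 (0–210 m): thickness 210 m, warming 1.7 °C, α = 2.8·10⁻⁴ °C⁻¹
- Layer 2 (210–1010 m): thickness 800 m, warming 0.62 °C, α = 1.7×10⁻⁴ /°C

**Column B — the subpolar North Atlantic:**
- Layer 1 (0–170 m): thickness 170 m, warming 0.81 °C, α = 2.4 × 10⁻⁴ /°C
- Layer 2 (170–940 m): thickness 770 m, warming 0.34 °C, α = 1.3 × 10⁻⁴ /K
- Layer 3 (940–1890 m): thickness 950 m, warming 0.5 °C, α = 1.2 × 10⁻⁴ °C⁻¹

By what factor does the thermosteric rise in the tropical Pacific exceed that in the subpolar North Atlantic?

1.5

A 2.8×10⁻⁴ × 1.7 × 210 = 0.09996 m
A 210–1010 m: 800 × 0.62 × 1.7×10⁻⁴ = 0.08432 m
A total: 0.18428 m
B 2.4×10⁻⁴ × 170 × 0.81 = 0.033048 m
B 170–940 m: 0.34 × 1.3×10⁻⁴ × 770 = 0.034034 m
B Layer 3: 950 × 0.5 × 1.2×10⁻⁴ = 0.05700 m
B total: 0.124082 m
Ratio: 0.18428 / 0.124082 ≈ 1.485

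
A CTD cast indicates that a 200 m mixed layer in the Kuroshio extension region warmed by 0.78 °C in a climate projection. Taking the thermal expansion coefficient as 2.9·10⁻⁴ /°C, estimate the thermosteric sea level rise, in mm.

Δh = αΔT·H = 2.9×10⁻⁴ × 0.78 × 200 = 0.04524 m

Δh ≈ 45.2 mm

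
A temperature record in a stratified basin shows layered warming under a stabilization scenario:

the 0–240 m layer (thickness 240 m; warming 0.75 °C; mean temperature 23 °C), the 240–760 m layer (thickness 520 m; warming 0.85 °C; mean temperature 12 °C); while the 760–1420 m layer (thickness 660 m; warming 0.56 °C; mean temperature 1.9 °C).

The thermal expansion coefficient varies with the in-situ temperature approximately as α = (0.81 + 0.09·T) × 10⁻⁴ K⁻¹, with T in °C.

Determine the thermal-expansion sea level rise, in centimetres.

Δh = 17.2 cm

Layer 1: α = (0.81 + 0.09×23)×10⁻⁴ = 2.88×10⁻⁴ K⁻¹
Layer 2: α = (0.81 + 0.09×12)×10⁻⁴ = 1.89×10⁻⁴ K⁻¹
Layer 3: α = (0.81 + 0.09×1.9)×10⁻⁴ = 0.981×10⁻⁴ K⁻¹
2.88×10⁻⁴ × 0.75 × 240 = 0.05184 m
0.85 × 1.89×10⁻⁴ × 520 = 0.083538 m
760–1420 m: 0.56 × 0.981×10⁻⁴ × 660 = 0.03625776 m
Δh = 0.05184 + 0.083538 + 0.03625776 = 0.17163576 m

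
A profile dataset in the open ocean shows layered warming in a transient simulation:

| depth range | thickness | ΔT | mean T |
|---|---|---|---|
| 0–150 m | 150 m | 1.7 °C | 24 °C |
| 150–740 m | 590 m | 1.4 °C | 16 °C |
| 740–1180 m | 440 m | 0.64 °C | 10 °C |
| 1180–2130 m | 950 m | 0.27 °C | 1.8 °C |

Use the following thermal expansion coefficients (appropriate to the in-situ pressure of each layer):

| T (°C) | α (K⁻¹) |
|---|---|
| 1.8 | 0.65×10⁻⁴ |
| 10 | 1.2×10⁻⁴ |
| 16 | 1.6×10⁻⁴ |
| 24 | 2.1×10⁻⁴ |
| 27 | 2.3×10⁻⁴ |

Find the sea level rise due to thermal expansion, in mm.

Δh = 236 mm

Layer 1 at 24 °C → α = 2.1×10⁻⁴ K⁻¹
Layer 2 at 16 °C → α = 1.6×10⁻⁴ K⁻¹
Layer 3 at 10 °C → α = 1.2×10⁻⁴ K⁻¹
Layer 4 at 1.8 °C → α = 0.65×10⁻⁴ K⁻¹
Layer 1: 150 × 2.1×10⁻⁴ × 1.7 = 0.05355 m
Layer 2: 1.6×10⁻⁴ × 590 × 1.4 = 0.13216 m
740–1180 m: 0.64 × 440 × 1.2×10⁻⁴ = 0.033792 m
0.27 × 950 × 0.65×10⁻⁴ = 0.0166725 m
Δh = 0.05355 + 0.13216 + 0.033792 + 0.0166725 = 0.2361745 m ≈ 236 mm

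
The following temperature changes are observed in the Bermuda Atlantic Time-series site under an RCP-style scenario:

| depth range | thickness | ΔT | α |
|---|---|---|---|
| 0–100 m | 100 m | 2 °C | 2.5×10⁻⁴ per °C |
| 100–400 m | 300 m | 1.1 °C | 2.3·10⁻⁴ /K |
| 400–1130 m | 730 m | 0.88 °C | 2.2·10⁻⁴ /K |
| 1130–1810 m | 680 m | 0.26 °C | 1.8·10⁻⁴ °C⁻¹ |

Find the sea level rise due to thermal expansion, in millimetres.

0–100 m: 2.5×10⁻⁴ × 2 × 100 = 0.05000 m
100–400 m: 300 × 2.3×10⁻⁴ × 1.1 = 0.07590 m
400–1130 m: 0.88 × 2.2×10⁻⁴ × 730 = 0.141328 m
680 × 1.8×10⁻⁴ × 0.26 = 0.031824 m
Δh = 0.05000 + 0.07590 + 0.141328 + 0.031824 = 0.299052 m ≈ 300 mm

Δh = 300 mm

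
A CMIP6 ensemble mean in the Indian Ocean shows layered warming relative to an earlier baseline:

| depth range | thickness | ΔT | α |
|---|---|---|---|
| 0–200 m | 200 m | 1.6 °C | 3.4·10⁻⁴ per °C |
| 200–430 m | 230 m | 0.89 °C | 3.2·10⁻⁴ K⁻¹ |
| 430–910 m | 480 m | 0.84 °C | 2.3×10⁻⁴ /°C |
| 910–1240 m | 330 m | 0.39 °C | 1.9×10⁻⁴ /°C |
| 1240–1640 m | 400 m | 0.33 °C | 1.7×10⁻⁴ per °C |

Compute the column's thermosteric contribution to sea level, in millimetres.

Δh = 310 mm

1.6 × 3.4×10⁻⁴ × 200 = 0.10880 m
230 × 0.89 × 3.2×10⁻⁴ = 0.065504 m
0.84 × 480 × 2.3×10⁻⁴ = 0.092736 m
Layer 4: 1.9×10⁻⁴ × 0.39 × 330 = 0.024453 m
1240–1640 m: 400 × 1.7×10⁻⁴ × 0.33 = 0.02244 m
Δh = 0.10880 + 0.065504 + 0.092736 + 0.024453 + 0.02244 = 0.313933 m ≈ 310 mm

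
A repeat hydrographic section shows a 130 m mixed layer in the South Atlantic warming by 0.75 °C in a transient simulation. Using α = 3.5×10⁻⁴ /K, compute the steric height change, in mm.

Δh = αΔT·H = 3.5×10⁻⁴ × 0.75 × 130 = 0.034125 m

about 34.1 mm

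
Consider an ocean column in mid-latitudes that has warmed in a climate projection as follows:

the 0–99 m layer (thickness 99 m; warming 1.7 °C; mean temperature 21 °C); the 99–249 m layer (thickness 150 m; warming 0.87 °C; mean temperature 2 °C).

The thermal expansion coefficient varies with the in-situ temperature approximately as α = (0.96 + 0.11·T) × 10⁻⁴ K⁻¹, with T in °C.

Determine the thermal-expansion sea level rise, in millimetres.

Δh ≈ 70 mm

Layer 1: α = (0.96 + 0.11×21)×10⁻⁴ = 3.27×10⁻⁴ K⁻¹
Layer 2: α = (0.96 + 0.11×2)×10⁻⁴ = 1.18×10⁻⁴ K⁻¹
0–99 m: 99 × 1.7 × 3.27×10⁻⁴ = 0.0550341 m
0.87 × 150 × 1.18×10⁻⁴ = 0.015399 m
Δh = 0.0550341 + 0.015399 = 0.0704331 m ≈ 70 mm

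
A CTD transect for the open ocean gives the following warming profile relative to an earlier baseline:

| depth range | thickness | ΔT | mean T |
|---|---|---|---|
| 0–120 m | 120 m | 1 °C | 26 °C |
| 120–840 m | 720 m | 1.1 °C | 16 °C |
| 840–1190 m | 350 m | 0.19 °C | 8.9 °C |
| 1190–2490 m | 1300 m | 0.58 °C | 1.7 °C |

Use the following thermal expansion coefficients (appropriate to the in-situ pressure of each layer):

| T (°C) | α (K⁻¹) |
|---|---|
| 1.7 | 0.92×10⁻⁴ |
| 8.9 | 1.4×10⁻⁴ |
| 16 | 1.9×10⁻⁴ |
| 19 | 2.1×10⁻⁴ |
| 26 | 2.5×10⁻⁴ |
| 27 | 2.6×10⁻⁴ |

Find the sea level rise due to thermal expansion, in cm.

Layer 1 at 26 °C → α = 2.5×10⁻⁴ K⁻¹
Layer 2 at 16 °C → α = 1.9×10⁻⁴ K⁻¹
Layer 3 at 8.9 °C → α = 1.4×10⁻⁴ K⁻¹
Layer 4 at 1.7 °C → α = 0.92×10⁻⁴ K⁻¹
0–120 m: 120 × 2.5×10⁻⁴ × 1 = 0.03000 m
120–840 m: 720 × 1.1 × 1.9×10⁻⁴ = 0.15048 m
350 × 0.19 × 1.4×10⁻⁴ = 0.00931 m
Layer 4: 0.58 × 0.92×10⁻⁴ × 1300 = 0.069368 m
Δh = 0.03000 + 0.15048 + 0.00931 + 0.069368 = 0.259158 m

about 25.9 cm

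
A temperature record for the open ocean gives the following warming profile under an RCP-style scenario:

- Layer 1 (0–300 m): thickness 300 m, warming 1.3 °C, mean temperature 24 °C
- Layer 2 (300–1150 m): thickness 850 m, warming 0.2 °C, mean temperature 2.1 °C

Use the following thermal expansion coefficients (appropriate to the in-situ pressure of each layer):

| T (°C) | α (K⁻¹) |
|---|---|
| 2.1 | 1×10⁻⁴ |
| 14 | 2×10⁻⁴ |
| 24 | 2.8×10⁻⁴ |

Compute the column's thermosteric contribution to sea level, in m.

Layer 1 at 24 °C → α = 2.8×10⁻⁴ K⁻¹
Layer 2 at 2.1 °C → α = 1×10⁻⁴ K⁻¹
Layer 1: 2.8×10⁻⁴ × 1.3 × 300 = 0.10920 m
Layer 2: 850 × 0.2 × 1×10⁻⁴ = 0.01700 m
Δh = 0.10920 + 0.01700 = 0.12620 m

Δh = 0.126 m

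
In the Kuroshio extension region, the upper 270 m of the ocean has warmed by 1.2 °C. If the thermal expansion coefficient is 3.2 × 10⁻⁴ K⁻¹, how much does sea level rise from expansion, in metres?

0.10 m of thermosteric rise

Δh = αΔT·H = 3.2×10⁻⁴ × 1.2 × 270 = 0.10368 m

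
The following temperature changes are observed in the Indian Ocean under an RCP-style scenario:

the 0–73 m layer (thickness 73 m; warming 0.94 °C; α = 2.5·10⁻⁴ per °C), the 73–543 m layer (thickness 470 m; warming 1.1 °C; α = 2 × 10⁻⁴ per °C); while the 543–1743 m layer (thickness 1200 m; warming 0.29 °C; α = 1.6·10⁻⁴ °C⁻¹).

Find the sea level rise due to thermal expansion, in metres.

0–73 m: 2.5×10⁻⁴ × 73 × 0.94 = 0.017155 m
2×10⁻⁴ × 470 × 1.1 = 0.10340 m
1200 × 0.29 × 1.6×10⁻⁴ = 0.05568 m
Δh = 0.017155 + 0.10340 + 0.05568 = 0.176235 m ≈ 0.18 m

about 0.18 m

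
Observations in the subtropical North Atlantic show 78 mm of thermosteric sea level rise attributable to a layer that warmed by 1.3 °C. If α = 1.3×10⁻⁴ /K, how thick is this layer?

H = Δh/(αΔT) = 0.078 / (1.3×10⁻⁴ × 1.3) ≈ 461.5 m

H ≈ 462 m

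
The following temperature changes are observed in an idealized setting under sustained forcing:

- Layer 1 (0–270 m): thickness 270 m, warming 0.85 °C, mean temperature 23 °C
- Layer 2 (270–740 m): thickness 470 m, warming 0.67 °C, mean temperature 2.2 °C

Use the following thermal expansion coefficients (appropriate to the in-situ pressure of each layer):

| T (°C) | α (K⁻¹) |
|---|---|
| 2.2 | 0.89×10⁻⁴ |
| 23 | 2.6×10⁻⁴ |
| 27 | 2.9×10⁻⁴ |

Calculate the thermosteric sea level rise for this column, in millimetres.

Layer 1 at 23 °C → α = 2.6×10⁻⁴ K⁻¹
Layer 2 at 2.2 °C → α = 0.89×10⁻⁴ K⁻¹
0–270 m: 0.85 × 2.6×10⁻⁴ × 270 = 0.05967 m
270–740 m: 0.67 × 470 × 0.89×10⁻⁴ = 0.0280261 m
Δh = 0.05967 + 0.0280261 = 0.0876961 m

87.7 mm of thermosteric rise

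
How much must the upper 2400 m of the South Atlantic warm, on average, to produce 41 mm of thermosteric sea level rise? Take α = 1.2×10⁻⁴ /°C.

ΔT = Δh/(αH) = 0.041 / (1.2×10⁻⁴ × 2400) ≈ 0.1424 °C

about 0.142 °C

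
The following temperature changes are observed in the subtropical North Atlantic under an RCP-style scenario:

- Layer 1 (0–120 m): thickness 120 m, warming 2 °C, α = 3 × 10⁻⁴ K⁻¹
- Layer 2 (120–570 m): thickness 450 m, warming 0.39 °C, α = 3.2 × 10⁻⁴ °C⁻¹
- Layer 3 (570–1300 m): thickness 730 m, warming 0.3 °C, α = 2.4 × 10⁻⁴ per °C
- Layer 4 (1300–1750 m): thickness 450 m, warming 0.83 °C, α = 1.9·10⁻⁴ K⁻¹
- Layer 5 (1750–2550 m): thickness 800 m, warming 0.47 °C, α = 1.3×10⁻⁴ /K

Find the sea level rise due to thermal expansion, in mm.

301 mm

0–120 m: 120 × 3×10⁻⁴ × 2 = 0.07200 m
120–570 m: 3.2×10⁻⁴ × 450 × 0.39 = 0.05616 m
2.4×10⁻⁴ × 730 × 0.3 = 0.05256 m
450 × 1.9×10⁻⁴ × 0.83 = 0.070965 m
Layer 5: 0.47 × 800 × 1.3×10⁻⁴ = 0.04888 m
Δh = 0.07200 + 0.05616 + 0.05256 + 0.070965 + 0.04888 = 0.300565 m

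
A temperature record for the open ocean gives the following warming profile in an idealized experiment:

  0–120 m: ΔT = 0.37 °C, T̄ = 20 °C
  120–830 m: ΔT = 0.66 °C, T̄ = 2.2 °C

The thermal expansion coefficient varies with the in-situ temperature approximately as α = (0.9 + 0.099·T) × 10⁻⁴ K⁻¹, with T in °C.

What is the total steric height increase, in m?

Δh ≈ 0.0652 m

Layer 1: α = (0.9 + 0.099×20)×10⁻⁴ = 2.88×10⁻⁴ K⁻¹
Layer 2: α = (0.9 + 0.099×2.2)×10⁻⁴ = 1.1178×10⁻⁴ K⁻¹
2.88×10⁻⁴ × 0.37 × 120 = 0.0127872 m
Layer 2: 710 × 0.66 × 1.1178×10⁻⁴ = 0.052380108 m
Δh = 0.0127872 + 0.052380108 = 0.065167308 m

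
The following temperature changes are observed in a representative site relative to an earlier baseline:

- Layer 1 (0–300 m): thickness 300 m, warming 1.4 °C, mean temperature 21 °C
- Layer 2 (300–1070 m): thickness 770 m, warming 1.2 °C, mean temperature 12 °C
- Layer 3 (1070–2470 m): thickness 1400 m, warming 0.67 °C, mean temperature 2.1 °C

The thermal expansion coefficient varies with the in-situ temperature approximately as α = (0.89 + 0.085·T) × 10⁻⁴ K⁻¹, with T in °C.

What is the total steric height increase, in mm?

Layer 1: α = (0.89 + 0.085×21)×10⁻⁴ = 2.675×10⁻⁴ K⁻¹
Layer 2: α = (0.89 + 0.085×12)×10⁻⁴ = 1.91×10⁻⁴ K⁻¹
Layer 3: α = (0.89 + 0.085×2.1)×10⁻⁴ = 1.0685×10⁻⁴ K⁻¹
Layer 1: 2.675×10⁻⁴ × 300 × 1.4 = 0.11235 m
1.2 × 1.91×10⁻⁴ × 770 = 0.176484 m
1070–2470 m: 1.0685×10⁻⁴ × 0.67 × 1400 = 0.1002253 m
Δh = 0.11235 + 0.176484 + 0.1002253 = 0.3890593 m

Δh = 389 mm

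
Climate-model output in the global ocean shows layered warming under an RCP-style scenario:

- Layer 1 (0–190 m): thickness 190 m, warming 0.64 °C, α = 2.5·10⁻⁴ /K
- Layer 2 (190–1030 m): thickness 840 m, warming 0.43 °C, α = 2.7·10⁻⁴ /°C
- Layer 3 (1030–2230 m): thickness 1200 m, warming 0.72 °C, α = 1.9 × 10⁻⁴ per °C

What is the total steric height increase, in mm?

Layer 1: 190 × 2.5×10⁻⁴ × 0.64 = 0.03040 m
190–1030 m: 0.43 × 2.7×10⁻⁴ × 840 = 0.097524 m
1030–2230 m: 1200 × 1.9×10⁻⁴ × 0.72 = 0.16416 m
Δh = 0.03040 + 0.097524 + 0.16416 = 0.292084 m

Δh = 290 mm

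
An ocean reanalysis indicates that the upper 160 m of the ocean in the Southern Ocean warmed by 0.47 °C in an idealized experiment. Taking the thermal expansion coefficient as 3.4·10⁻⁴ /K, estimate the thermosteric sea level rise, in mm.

Δh = αΔT·H = 3.4×10⁻⁴ × 0.47 × 160 = 0.025568 m

Δh ≈ 25.6 mm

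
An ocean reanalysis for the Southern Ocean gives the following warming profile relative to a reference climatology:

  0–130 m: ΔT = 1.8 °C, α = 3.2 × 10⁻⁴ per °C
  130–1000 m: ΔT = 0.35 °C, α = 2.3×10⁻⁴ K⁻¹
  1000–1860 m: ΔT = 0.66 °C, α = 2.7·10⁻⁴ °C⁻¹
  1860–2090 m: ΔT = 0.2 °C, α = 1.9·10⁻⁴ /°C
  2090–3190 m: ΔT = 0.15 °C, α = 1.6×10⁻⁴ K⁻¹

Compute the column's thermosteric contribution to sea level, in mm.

about 333 mm

130 × 1.8 × 3.2×10⁻⁴ = 0.07488 m
0.35 × 2.3×10⁻⁴ × 870 = 0.070035 m
1000–1860 m: 860 × 0.66 × 2.7×10⁻⁴ = 0.153252 m
1860–2090 m: 0.2 × 230 × 1.9×10⁻⁴ = 0.00874 m
2090–3190 m: 1100 × 1.6×10⁻⁴ × 0.15 = 0.02640 m
Δh = 0.07488 + 0.070035 + 0.153252 + 0.00874 + 0.02640 = 0.333307 m ≈ 333 mm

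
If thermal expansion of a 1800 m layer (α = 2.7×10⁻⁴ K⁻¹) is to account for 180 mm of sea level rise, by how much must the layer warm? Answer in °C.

ΔT ≈ 0.37 °C

ΔT = Δh/(αH) = 0.18 / (2.7×10⁻⁴ × 1800) ≈ 0.3704 °C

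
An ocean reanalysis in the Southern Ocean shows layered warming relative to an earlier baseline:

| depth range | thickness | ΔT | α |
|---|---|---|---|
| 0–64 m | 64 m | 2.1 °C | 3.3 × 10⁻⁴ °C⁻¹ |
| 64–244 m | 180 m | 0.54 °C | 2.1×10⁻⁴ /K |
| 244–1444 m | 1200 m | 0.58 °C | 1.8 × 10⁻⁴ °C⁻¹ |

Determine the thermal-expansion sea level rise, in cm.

about 19.0 cm

64 × 2.1 × 3.3×10⁻⁴ = 0.044352 m
0.54 × 180 × 2.1×10⁻⁴ = 0.020412 m
0.58 × 1200 × 1.8×10⁻⁴ = 0.12528 m
Δh = 0.044352 + 0.020412 + 0.12528 = 0.190044 m ≈ 19.0 cm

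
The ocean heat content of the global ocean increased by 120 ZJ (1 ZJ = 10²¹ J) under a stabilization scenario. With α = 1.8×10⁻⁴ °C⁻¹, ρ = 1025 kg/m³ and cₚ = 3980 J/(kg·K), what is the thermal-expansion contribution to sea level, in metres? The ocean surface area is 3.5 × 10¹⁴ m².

Per unit area: Q = 120×10²¹ / (3.5×10¹⁴) ≈ 3.429×10⁸ J/m²
Δh = αQ/(ρcₚ) = 1.8×10⁻⁴ × 3.429×10⁸ / (1025 × 3980) ≈ 0.01513 m

Δh = 0.0151 m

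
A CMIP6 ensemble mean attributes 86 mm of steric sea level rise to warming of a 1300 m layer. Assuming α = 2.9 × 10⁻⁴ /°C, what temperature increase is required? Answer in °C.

0.228 °C

ΔT = Δh/(αH) = 0.086 / (2.9×10⁻⁴ × 1300) ≈ 0.2281 °C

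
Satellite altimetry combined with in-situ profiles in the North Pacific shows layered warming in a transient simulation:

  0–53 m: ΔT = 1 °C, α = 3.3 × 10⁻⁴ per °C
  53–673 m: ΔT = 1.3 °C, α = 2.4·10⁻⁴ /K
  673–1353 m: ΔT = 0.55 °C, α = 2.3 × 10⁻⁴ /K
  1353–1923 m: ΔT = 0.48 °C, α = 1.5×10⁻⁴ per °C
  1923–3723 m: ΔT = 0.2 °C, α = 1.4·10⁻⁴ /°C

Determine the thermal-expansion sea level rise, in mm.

about 388 mm

0–53 m: 3.3×10⁻⁴ × 53 × 1 = 0.01749 m
2.4×10⁻⁴ × 1.3 × 620 = 0.19344 m
673–1353 m: 0.55 × 2.3×10⁻⁴ × 680 = 0.08602 m
570 × 0.48 × 1.5×10⁻⁴ = 0.04104 m
1923–3723 m: 1.4×10⁻⁴ × 0.2 × 1800 = 0.05040 m
Δh = 0.01749 + 0.19344 + 0.08602 + 0.04104 + 0.05040 = 0.38839 m ≈ 388 mm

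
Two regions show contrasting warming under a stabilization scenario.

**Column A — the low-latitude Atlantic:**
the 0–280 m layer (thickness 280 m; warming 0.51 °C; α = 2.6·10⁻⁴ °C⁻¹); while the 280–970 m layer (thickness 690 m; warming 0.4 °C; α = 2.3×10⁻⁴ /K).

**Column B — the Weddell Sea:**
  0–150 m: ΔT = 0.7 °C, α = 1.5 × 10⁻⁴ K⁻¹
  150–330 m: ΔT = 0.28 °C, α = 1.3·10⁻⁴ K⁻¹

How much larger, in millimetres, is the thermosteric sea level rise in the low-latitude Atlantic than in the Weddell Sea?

A Layer 1: 0.51 × 280 × 2.6×10⁻⁴ = 0.037128 m
A Layer 2: 2.3×10⁻⁴ × 0.4 × 690 = 0.06348 m
A total: 0.100608 m
B 0–150 m: 1.5×10⁻⁴ × 150 × 0.7 = 0.01575 m
B 150–330 m: 0.28 × 1.3×10⁻⁴ × 180 = 0.006552 m
B total: 0.022302 m
Difference: 0.100608 − 0.022302 = 0.078306 m

78.3 mm larger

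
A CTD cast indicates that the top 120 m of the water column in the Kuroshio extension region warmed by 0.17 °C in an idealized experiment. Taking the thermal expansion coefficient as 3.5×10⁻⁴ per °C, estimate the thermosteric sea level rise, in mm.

Δh = αΔT·H = 3.5×10⁻⁴ × 0.17 × 120 = 0.00714 m

Δh = 7.14 mm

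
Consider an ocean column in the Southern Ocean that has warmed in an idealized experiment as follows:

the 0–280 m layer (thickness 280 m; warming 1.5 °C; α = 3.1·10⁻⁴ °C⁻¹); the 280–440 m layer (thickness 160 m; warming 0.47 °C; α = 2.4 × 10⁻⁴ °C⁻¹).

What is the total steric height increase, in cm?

14.8 cm

0–280 m: 3.1×10⁻⁴ × 1.5 × 280 = 0.13020 m
0.47 × 2.4×10⁻⁴ × 160 = 0.018048 m
Δh = 0.13020 + 0.018048 = 0.148248 m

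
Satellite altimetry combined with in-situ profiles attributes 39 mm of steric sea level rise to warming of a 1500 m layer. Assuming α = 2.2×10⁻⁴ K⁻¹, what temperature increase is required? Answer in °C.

ΔT = Δh/(αH) = 0.039 / (2.2×10⁻⁴ × 1500) ≈ 0.1182 °C

0.118 °C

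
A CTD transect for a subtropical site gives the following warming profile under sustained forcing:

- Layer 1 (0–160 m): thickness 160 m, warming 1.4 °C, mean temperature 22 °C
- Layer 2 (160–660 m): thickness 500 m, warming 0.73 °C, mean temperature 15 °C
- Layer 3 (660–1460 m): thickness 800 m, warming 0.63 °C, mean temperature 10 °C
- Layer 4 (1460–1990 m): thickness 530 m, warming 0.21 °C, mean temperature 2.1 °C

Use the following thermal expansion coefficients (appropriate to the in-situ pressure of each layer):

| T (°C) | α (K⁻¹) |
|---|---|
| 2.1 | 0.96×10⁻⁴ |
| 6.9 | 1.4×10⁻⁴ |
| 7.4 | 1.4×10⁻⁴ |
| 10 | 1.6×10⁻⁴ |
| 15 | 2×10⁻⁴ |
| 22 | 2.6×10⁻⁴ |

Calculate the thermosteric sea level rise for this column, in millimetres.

Layer 1 at 22 °C → α = 2.6×10⁻⁴ K⁻¹
Layer 2 at 15 °C → α = 2×10⁻⁴ K⁻¹
Layer 3 at 10 °C → α = 1.6×10⁻⁴ K⁻¹
Layer 4 at 2.1 °C → α = 0.96×10⁻⁴ K⁻¹
Layer 1: 160 × 2.6×10⁻⁴ × 1.4 = 0.05824 m
160–660 m: 500 × 2×10⁻⁴ × 0.73 = 0.07300 m
Layer 3: 1.6×10⁻⁴ × 800 × 0.63 = 0.08064 m
530 × 0.96×10⁻⁴ × 0.21 = 0.0106848 m
Δh = 0.05824 + 0.07300 + 0.08064 + 0.0106848 = 0.2225648 m ≈ 223 mm

Δh = 223 mm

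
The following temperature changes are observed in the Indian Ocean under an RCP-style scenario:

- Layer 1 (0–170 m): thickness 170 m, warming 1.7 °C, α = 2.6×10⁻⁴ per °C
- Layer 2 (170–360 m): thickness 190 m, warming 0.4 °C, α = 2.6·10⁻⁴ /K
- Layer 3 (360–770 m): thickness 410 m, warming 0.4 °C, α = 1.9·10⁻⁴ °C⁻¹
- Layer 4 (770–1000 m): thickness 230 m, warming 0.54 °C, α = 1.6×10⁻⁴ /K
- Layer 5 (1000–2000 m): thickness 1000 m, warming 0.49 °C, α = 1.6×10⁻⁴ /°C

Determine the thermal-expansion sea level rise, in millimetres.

Layer 1: 2.6×10⁻⁴ × 170 × 1.7 = 0.07514 m
170–360 m: 190 × 2.6×10⁻⁴ × 0.4 = 0.01976 m
410 × 0.4 × 1.9×10⁻⁴ = 0.03116 m
0.54 × 1.6×10⁻⁴ × 230 = 0.019872 m
0.49 × 1000 × 1.6×10⁻⁴ = 0.07840 m
Δh = 0.07514 + 0.01976 + 0.03116 + 0.019872 + 0.07840 = 0.224332 m ≈ 224 mm

224 mm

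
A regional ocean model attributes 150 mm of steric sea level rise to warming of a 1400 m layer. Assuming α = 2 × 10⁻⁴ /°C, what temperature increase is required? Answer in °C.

0.536 °C

ΔT = Δh/(αH) = 0.15 / (2×10⁻⁴ × 1400) ≈ 0.5357 °C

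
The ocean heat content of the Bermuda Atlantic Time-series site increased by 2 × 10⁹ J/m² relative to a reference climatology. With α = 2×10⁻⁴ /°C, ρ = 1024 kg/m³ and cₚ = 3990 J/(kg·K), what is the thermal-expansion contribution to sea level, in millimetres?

about 97.9 mm

Δh = αQ/(ρcₚ) = 2×10⁻⁴ × 2×10⁹ / (1024 × 3990) ≈ 0.097901 m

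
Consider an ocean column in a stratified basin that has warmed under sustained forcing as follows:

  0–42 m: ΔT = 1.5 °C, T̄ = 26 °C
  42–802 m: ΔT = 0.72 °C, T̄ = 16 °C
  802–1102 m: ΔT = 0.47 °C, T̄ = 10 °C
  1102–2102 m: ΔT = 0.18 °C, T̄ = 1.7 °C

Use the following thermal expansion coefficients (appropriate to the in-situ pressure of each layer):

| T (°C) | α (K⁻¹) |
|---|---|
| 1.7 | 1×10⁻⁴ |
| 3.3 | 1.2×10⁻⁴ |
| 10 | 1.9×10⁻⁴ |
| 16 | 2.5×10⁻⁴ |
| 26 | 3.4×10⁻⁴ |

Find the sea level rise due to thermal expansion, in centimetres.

Δh ≈ 20.3 cm

Layer 1 at 26 °C → α = 3.4×10⁻⁴ K⁻¹
Layer 2 at 16 °C → α = 2.5×10⁻⁴ K⁻¹
Layer 3 at 10 °C → α = 1.9×10⁻⁴ K⁻¹
Layer 4 at 1.7 °C → α = 1×10⁻⁴ K⁻¹
Layer 1: 42 × 1.5 × 3.4×10⁻⁴ = 0.02142 m
42–802 m: 760 × 0.72 × 2.5×10⁻⁴ = 0.13680 m
802–1102 m: 1.9×10⁻⁴ × 0.47 × 300 = 0.02679 m
1×10⁻⁴ × 1000 × 0.18 = 0.01800 m
Δh = 0.02142 + 0.13680 + 0.02679 + 0.01800 = 0.20301 m ≈ 20.3 cm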